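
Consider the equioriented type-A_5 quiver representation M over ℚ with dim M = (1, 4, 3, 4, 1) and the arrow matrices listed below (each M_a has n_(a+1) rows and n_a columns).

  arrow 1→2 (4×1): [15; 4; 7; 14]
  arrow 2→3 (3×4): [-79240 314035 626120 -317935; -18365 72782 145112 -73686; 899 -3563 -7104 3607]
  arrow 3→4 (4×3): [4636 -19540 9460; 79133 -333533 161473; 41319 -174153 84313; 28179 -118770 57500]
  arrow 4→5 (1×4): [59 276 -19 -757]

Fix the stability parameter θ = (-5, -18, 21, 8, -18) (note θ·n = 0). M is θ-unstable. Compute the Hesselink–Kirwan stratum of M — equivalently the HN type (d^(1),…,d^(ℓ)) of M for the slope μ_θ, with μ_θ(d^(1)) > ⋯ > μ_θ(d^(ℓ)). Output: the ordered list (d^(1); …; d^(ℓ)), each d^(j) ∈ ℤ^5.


Barcode: M ≅ I[1,3], I[2,2]^2, I[2,5], I[3,4], I[4,4]^2. HN layers by μ_θ (6 steps, strictly decreasing):
  μ^(1)=21; μ^(2)=29/2; μ^(3)=8; μ^(4)=11/3; μ^(5)=-23/2; μ^(6)=-18

((0, 0, 1, 0, 0); (0, 0, 1, 1, 0); (0, 0, 0, 2, 0); (0, 0, 1, 1, 1); (1, 1, 0, 0, 0); (0, 3, 0, 0, 0))


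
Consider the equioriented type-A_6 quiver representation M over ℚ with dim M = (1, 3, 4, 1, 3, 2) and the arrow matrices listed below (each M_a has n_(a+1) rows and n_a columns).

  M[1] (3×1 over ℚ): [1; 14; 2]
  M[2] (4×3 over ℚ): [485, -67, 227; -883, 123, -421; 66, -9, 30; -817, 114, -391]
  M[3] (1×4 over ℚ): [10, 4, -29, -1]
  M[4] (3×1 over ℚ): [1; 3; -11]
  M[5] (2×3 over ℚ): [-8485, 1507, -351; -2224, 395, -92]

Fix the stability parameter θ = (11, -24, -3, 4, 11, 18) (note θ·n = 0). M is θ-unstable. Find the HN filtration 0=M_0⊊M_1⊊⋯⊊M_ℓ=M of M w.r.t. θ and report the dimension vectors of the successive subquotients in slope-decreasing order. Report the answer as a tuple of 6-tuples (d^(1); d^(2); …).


Barcode: M ≅ I[1,6], I[2,2], I[2,3], I[3,3]^2, I[5,5], I[5,6]. HN layers by μ_θ (6 steps, strictly decreasing):
  μ^(1)=18; μ^(2)=11; μ^(3)=4; μ^(4)=-3; μ^(5)=-13/2; μ^(6)=-24

((0, 0, 0, 0, 0, 2); (0, 0, 0, 0, 3, 0); (0, 0, 0, 1, 0, 0); (0, 0, 4, 0, 0, 0); (1, 1, 0, 0, 0, 0); (0, 2, 0, 0, 0, 0))


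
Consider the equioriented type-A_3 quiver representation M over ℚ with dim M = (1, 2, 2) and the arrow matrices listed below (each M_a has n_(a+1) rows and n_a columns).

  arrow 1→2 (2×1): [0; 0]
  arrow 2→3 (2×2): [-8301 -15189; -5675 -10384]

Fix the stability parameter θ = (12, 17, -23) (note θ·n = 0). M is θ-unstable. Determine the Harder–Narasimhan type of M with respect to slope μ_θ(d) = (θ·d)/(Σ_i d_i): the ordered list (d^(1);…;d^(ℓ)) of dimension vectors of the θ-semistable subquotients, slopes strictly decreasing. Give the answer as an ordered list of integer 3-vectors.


Interval decomposition of M: I[1,1], I[2,3]^2.
HN type (ℓ=2): μ^(1)=12; μ^(2)=-3

((1, 0, 0); (0, 2, 2))


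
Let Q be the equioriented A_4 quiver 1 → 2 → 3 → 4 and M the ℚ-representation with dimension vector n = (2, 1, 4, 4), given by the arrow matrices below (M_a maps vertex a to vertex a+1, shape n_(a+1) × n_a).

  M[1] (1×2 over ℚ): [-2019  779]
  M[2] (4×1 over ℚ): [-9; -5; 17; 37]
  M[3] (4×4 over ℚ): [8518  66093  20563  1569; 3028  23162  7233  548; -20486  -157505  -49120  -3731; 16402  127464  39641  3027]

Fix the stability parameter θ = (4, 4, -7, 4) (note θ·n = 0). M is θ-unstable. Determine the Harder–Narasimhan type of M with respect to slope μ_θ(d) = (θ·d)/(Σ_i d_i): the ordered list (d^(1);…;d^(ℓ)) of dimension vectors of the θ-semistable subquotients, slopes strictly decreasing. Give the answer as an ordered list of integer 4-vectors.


Barcode: M ≅ I[1,1], I[1,4], I[3,3], I[3,4]^2, I[4,4]. HN layers by μ_θ (3 steps, strictly decreasing):
  μ^(1)=4; μ^(2)=1/3; μ^(3)=-7

((1, 0, 0, 4); (1, 1, 1, 0); (0, 0, 3, 0))


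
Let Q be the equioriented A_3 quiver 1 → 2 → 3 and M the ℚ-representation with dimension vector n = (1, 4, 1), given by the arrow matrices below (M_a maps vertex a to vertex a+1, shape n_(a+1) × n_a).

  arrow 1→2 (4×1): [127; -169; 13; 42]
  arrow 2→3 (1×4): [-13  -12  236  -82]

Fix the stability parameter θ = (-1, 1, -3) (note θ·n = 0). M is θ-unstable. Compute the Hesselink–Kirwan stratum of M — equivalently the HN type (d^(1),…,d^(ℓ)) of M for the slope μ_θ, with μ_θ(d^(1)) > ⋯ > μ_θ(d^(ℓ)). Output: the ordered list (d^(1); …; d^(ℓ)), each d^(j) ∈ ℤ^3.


Via rank(M_{q-1}∘⋯∘M_p): M ≅ I[1,3], I[2,2]^3.
μ_θ-semistable layers: μ^(1)=1; μ^(2)=-1

((0, 3, 0); (1, 1, 1))


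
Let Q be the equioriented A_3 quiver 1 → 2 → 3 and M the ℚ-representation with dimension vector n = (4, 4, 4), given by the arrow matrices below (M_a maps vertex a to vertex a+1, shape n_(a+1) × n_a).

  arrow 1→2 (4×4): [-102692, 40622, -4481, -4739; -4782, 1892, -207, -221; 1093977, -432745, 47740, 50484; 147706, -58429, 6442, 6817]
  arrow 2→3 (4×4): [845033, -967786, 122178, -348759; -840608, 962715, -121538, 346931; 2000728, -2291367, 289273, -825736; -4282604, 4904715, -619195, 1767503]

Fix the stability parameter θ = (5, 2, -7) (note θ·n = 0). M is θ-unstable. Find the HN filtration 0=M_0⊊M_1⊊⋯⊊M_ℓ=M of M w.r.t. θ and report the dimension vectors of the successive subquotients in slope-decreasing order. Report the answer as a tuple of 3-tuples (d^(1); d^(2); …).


Barcode: M ≅ I[1,1], I[1,3]^3, I[2,3]. HN layers by μ_θ (3 steps, strictly decreasing):
  μ^(1)=5; μ^(2)=0; μ^(3)=-5/2

((1, 0, 0); (3, 3, 3); (0, 1, 1))


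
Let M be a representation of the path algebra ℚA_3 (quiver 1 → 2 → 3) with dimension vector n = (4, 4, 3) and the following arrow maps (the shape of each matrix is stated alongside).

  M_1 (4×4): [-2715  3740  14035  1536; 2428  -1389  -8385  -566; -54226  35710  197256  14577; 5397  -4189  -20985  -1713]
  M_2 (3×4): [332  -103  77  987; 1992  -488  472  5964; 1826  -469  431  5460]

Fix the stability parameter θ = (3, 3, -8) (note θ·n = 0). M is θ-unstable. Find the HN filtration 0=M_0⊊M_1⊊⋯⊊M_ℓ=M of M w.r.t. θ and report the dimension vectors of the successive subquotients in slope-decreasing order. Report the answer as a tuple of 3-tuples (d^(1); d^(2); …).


Interval decomposition of M: I[1,2]^2, I[1,3]^2, I[3,3].
HN type (ℓ=3): μ^(1)=3; μ^(2)=-2/3; μ^(3)=-8

((2, 2, 0); (2, 2, 2); (0, 0, 1))


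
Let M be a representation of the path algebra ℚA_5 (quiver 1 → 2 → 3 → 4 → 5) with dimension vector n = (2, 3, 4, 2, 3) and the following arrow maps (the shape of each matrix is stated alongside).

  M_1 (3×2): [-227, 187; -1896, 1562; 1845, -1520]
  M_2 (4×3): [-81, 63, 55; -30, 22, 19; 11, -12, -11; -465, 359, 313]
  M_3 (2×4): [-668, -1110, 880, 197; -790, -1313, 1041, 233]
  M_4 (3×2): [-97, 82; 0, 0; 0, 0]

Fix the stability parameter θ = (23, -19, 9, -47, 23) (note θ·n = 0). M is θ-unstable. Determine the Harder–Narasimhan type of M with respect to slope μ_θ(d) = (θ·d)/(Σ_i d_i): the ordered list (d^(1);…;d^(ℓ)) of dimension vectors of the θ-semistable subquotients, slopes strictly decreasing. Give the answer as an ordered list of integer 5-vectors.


Interval decomposition of M: I[1,4], I[1,5], I[2,3], I[3,3], I[5,5]^2.
HN type (ℓ=4): μ^(1)=23; μ^(2)=9; μ^(3)=-17/2; μ^(4)=-19

((0, 0, 0, 0, 3); (0, 0, 2, 0, 0); (2, 2, 2, 2, 0); (0, 1, 0, 0, 0))


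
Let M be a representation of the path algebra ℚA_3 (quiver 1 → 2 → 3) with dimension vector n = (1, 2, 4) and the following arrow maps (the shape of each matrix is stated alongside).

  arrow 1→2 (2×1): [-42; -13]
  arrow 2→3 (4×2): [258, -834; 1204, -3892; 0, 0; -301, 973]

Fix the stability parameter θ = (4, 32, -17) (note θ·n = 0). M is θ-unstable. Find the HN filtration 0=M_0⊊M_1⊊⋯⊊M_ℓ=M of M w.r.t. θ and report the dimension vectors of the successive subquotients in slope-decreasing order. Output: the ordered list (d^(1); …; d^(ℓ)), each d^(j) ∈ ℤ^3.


Interval decomposition of M: I[1,3], I[2,2], I[3,3]^3.
HN type (ℓ=4): μ^(1)=32; μ^(2)=15/2; μ^(3)=4; μ^(4)=-17

((0, 1, 0); (0, 1, 1); (1, 0, 0); (0, 0, 3))


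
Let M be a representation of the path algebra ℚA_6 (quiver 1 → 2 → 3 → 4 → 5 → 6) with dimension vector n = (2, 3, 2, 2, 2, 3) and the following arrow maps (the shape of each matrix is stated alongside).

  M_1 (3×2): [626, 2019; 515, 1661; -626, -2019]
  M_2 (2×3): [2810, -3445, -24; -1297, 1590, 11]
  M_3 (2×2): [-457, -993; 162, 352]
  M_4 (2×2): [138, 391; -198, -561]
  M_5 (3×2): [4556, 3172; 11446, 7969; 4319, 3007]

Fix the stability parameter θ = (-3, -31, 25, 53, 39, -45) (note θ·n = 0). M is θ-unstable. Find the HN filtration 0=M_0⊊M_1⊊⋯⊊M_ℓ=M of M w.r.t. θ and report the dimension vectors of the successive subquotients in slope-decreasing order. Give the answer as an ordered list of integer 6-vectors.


Interval decomposition of M: I[1,2], I[1,4], I[2,6], I[5,6], I[6,6].
HN type (ℓ=7): μ^(1)=53; μ^(2)=25; μ^(3)=18; μ^(4)=-3; μ^(5)=-17; μ^(6)=-31; μ^(7)=-45

((0, 0, 0, 1, 0, 0); (0, 0, 1, 0, 0, 0); (0, 0, 1, 1, 1, 1); (0, 0, 0, 0, 1, 1); (2, 2, 0, 0, 0, 0); (0, 1, 0, 0, 0, 0); (0, 0, 0, 0, 0, 1))


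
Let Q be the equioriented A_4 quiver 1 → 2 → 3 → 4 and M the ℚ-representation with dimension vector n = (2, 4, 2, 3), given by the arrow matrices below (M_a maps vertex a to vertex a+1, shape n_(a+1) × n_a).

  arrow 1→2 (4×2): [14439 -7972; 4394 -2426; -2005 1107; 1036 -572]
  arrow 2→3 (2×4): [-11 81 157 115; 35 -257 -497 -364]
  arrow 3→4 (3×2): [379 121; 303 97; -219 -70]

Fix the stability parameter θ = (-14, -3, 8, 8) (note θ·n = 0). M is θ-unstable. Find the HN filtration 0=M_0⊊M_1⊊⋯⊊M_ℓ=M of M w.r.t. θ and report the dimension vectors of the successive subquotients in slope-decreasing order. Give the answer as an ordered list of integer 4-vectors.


Interval decomposition of M: I[1,2], I[1,4], I[2,2], I[2,4], I[4,4].
HN type (ℓ=3): μ^(1)=8; μ^(2)=-3; μ^(3)=-14

((0, 0, 2, 3); (0, 4, 0, 0); (2, 0, 0, 0))


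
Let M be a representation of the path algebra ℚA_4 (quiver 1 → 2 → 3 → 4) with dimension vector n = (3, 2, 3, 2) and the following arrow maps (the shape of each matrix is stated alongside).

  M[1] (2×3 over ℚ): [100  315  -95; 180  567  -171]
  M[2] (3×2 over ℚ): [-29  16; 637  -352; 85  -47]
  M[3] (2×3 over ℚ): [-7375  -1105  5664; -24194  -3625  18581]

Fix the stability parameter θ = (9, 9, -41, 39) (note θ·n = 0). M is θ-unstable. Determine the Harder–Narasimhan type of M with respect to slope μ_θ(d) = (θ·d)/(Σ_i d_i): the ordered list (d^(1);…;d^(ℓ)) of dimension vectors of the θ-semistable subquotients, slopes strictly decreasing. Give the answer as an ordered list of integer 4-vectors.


Via rank(M_{q-1}∘⋯∘M_p): M ≅ I[1,1]^2, I[1,4], I[2,4], I[3,3].
μ_θ-semistable layers: μ^(1)=39; μ^(2)=9; μ^(3)=-23/3; μ^(4)=-16; μ^(5)=-41

((0, 0, 0, 2); (2, 0, 0, 0); (1, 1, 1, 0); (0, 1, 1, 0); (0, 0, 1, 0))


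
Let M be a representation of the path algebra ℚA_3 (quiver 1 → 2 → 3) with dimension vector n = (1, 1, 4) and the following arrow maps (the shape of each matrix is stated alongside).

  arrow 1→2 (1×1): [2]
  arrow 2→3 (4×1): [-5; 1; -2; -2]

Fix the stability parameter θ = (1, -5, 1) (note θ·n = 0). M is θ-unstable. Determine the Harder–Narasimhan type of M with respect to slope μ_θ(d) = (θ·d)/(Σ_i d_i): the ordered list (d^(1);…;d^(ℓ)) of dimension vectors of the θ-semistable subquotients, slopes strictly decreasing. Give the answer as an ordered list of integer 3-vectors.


Barcode: M ≅ I[1,3], I[3,3]^3. HN layers by μ_θ (2 steps, strictly decreasing):
  μ^(1)=1; μ^(2)=-2

((0, 0, 4); (1, 1, 0))


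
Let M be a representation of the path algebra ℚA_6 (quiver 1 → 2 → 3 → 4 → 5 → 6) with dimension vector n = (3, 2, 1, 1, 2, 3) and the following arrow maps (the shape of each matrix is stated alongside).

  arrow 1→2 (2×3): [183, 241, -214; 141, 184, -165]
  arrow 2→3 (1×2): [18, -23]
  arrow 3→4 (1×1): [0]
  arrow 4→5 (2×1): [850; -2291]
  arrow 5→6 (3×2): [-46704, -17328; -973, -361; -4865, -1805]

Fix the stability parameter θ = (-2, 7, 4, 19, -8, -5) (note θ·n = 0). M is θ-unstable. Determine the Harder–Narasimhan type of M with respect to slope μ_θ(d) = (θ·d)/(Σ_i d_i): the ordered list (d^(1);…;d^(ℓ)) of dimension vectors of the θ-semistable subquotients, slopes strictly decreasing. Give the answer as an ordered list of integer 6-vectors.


Interval decomposition of M: I[1,1], I[1,2], I[1,3], I[4,6], I[5,5], I[6,6]^2.
HN type (ℓ=6): μ^(1)=7; μ^(2)=11/2; μ^(3)=2; μ^(4)=-2; μ^(5)=-5; μ^(6)=-8

((0, 1, 0, 0, 0, 0); (0, 1, 1, 0, 0, 0); (0, 0, 0, 1, 1, 1); (3, 0, 0, 0, 0, 0); (0, 0, 0, 0, 0, 2); (0, 0, 0, 0, 1, 0))


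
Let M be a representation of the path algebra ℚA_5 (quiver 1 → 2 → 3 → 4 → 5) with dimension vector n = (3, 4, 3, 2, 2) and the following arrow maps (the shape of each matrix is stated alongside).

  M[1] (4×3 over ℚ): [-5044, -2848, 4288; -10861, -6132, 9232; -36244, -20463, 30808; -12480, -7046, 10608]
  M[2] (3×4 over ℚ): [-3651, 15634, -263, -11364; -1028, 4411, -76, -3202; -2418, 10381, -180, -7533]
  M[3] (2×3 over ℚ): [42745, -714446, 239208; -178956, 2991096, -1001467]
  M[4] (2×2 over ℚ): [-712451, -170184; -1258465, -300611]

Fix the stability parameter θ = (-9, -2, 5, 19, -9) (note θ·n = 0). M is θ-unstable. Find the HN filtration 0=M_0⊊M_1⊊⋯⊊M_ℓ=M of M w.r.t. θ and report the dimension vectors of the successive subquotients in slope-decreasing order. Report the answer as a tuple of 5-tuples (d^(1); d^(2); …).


Interval decomposition of M: I[1,1], I[1,5]^2, I[2,2], I[2,3].
HN type (ℓ=3): μ^(1)=5; μ^(2)=-2; μ^(3)=-9

((0, 0, 3, 2, 2); (0, 4, 0, 0, 0); (3, 0, 0, 0, 0))


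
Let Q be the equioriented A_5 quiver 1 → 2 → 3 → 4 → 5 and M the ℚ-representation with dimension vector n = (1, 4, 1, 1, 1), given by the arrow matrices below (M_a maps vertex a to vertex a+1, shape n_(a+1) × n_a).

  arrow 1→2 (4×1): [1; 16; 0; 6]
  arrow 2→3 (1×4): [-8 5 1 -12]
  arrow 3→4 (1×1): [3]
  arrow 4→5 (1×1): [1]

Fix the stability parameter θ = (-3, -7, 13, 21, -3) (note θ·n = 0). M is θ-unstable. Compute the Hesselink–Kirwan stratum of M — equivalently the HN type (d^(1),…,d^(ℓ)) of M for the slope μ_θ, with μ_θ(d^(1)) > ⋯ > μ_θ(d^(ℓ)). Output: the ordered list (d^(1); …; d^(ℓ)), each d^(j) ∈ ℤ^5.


Via rank(M_{q-1}∘⋯∘M_p): M ≅ I[1,2], I[2,2]^2, I[2,5].
μ_θ-semistable layers: μ^(1)=31/3; μ^(2)=-5; μ^(3)=-7

((0, 0, 1, 1, 1); (1, 1, 0, 0, 0); (0, 3, 0, 0, 0))


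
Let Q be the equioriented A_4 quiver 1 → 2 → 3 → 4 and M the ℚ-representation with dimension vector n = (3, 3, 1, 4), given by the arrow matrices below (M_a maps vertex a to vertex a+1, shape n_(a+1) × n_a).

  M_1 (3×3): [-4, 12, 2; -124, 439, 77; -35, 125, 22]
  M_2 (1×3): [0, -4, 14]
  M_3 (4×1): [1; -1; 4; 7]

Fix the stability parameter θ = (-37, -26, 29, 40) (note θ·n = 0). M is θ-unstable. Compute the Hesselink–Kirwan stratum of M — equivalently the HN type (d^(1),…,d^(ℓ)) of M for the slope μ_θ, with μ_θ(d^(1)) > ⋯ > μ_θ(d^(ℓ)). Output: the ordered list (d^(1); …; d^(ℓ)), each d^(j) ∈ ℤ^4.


Interval decomposition of M: I[1,2]^2, I[1,4], I[4,4]^3.
HN type (ℓ=4): μ^(1)=40; μ^(2)=29; μ^(3)=-26; μ^(4)=-37

((0, 0, 0, 4); (0, 0, 1, 0); (0, 3, 0, 0); (3, 0, 0, 0))


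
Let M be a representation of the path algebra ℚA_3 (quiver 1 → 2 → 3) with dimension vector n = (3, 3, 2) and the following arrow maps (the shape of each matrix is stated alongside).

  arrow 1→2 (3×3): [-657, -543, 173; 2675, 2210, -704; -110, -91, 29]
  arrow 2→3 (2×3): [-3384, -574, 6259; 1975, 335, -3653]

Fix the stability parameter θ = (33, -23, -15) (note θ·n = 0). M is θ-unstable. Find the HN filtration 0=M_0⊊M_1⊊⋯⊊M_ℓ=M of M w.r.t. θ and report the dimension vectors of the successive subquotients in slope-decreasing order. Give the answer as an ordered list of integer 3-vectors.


Barcode: M ≅ I[1,2], I[1,3]^2. HN layers by μ_θ (2 steps, strictly decreasing):
  μ^(1)=5; μ^(2)=-5/3

((1, 1, 0); (2, 2, 2))


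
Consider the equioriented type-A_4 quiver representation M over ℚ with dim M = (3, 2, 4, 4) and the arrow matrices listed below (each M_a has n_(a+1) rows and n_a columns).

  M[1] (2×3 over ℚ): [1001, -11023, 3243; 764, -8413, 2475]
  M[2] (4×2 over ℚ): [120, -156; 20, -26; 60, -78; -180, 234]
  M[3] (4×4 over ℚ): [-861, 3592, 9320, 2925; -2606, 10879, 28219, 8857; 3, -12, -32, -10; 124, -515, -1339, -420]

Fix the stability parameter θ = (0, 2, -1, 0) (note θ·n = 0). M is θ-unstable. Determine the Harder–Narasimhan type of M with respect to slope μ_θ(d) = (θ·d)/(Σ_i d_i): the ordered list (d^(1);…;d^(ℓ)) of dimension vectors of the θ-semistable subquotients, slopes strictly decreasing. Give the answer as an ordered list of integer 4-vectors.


Barcode: M ≅ I[1,1], I[1,2], I[1,4], I[3,3], I[3,4]^2, I[4,4]. HN layers by μ_θ (4 steps, strictly decreasing):
  μ^(1)=2; μ^(2)=1/3; μ^(3)=0; μ^(4)=-1

((0, 1, 0, 0); (0, 1, 1, 1); (3, 0, 0, 3); (0, 0, 3, 0))


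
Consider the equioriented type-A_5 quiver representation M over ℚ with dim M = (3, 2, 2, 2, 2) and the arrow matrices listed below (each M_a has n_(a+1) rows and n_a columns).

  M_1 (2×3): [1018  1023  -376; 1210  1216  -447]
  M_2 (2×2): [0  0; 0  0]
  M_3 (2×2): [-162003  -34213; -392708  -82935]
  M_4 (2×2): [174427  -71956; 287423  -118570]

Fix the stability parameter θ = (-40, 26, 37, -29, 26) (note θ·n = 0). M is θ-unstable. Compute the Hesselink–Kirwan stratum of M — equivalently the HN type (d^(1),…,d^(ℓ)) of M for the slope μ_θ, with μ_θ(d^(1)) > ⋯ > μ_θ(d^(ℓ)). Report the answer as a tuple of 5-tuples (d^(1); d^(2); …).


Interval decomposition of M: I[1,1], I[1,2]^2, I[3,5]^2.
HN type (ℓ=3): μ^(1)=26; μ^(2)=4; μ^(3)=-40

((0, 2, 0, 0, 2); (0, 0, 2, 2, 0); (3, 0, 0, 0, 0))


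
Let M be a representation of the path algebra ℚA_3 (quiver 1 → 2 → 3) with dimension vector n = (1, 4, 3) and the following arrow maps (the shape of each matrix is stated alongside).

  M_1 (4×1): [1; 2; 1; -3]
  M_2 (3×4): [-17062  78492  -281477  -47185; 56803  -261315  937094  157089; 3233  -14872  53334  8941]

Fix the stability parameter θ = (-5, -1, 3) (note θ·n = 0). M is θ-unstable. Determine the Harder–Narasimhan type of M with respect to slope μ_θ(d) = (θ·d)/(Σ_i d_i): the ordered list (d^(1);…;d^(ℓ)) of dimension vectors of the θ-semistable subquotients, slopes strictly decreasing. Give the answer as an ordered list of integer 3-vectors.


Via rank(M_{q-1}∘⋯∘M_p): M ≅ I[1,2], I[2,3]^3.
μ_θ-semistable layers: μ^(1)=3; μ^(2)=-1; μ^(3)=-5

((0, 0, 3); (0, 4, 0); (1, 0, 0))


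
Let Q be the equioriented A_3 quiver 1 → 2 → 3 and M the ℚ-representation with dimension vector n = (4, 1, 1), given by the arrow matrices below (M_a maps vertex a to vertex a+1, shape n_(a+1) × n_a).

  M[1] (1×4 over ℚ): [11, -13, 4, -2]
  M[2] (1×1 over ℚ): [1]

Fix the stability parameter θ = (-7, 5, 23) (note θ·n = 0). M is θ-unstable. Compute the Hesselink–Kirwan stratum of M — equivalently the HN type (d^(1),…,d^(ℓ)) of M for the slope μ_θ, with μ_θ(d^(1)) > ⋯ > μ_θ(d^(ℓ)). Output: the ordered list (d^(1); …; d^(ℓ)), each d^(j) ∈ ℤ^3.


Via rank(M_{q-1}∘⋯∘M_p): M ≅ I[1,1]^3, I[1,3].
μ_θ-semistable layers: μ^(1)=23; μ^(2)=5; μ^(3)=-7

((0, 0, 1); (0, 1, 0); (4, 0, 0))


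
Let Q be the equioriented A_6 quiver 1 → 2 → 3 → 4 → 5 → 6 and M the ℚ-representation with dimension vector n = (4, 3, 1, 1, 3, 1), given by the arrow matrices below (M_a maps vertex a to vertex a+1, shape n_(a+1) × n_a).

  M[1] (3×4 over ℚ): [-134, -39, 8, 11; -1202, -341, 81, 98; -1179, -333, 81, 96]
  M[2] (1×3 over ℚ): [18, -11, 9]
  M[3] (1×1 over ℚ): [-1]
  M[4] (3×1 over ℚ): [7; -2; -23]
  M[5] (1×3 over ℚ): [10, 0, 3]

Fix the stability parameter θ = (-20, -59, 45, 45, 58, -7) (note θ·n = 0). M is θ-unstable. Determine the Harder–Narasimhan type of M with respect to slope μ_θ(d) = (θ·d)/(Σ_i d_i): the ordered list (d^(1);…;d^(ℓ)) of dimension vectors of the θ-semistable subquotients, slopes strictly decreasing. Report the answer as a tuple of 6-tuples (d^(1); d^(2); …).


Via rank(M_{q-1}∘⋯∘M_p): M ≅ I[1,1], I[1,2]^2, I[1,6], I[5,5]^2.
μ_θ-semistable layers: μ^(1)=58; μ^(2)=141/4; μ^(3)=-20; μ^(4)=-79/2

((0, 0, 0, 0, 2, 0); (0, 0, 1, 1, 1, 1); (1, 0, 0, 0, 0, 0); (3, 3, 0, 0, 0, 0))


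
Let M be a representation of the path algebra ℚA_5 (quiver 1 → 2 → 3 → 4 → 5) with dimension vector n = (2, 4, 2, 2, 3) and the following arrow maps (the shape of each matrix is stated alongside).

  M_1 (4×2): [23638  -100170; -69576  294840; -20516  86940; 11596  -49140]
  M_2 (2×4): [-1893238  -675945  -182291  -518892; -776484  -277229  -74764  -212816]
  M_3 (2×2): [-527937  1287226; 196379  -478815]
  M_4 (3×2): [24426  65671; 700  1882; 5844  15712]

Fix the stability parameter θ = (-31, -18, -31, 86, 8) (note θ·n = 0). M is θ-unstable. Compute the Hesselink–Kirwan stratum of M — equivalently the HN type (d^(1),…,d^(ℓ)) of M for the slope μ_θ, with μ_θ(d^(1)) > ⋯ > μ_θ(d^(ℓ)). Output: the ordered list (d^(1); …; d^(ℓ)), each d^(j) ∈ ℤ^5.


Interval decomposition of M: I[1,1], I[1,2], I[2,2], I[2,5]^2, I[5,5].
HN type (ℓ=5): μ^(1)=47; μ^(2)=8; μ^(3)=-18; μ^(4)=-49/2; μ^(5)=-31

((0, 0, 0, 2, 2); (0, 0, 0, 0, 1); (0, 2, 0, 0, 0); (0, 2, 2, 0, 0); (2, 0, 0, 0, 0))


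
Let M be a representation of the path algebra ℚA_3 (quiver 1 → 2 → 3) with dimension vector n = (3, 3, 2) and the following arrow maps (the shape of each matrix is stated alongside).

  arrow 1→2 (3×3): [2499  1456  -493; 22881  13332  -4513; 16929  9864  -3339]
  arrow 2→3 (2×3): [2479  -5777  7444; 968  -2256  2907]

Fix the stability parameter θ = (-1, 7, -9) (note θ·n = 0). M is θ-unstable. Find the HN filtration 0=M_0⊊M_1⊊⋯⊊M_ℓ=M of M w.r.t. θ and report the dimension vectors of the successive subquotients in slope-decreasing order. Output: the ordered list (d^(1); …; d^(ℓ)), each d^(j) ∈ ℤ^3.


Interval decomposition of M: I[1,1], I[1,3]^2, I[2,2].
HN type (ℓ=2): μ^(1)=7; μ^(2)=-1

((0, 1, 0); (3, 2, 2))


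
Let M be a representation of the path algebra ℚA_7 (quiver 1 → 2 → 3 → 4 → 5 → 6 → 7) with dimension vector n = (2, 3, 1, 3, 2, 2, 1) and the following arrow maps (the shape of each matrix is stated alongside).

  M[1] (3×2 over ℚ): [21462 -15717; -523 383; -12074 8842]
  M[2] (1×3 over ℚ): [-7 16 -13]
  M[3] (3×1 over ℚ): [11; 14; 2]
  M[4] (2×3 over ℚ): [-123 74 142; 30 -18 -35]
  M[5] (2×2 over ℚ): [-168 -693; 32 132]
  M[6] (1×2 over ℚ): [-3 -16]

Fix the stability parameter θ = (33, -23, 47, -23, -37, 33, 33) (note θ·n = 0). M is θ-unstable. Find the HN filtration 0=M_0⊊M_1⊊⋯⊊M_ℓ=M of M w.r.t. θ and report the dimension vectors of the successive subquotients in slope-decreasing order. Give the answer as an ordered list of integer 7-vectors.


Interval decomposition of M: I[1,2], I[1,5], I[2,2], I[4,4], I[4,7], I[6,6].
HN type (ℓ=5): μ^(1)=33; μ^(2)=5; μ^(3)=-3/5; μ^(4)=-23; μ^(5)=-30

((0, 0, 0, 0, 0, 2, 1); (1, 1, 0, 0, 0, 0, 0); (1, 1, 1, 1, 1, 0, 0); (0, 1, 0, 1, 0, 0, 0); (0, 0, 0, 1, 1, 0, 0))


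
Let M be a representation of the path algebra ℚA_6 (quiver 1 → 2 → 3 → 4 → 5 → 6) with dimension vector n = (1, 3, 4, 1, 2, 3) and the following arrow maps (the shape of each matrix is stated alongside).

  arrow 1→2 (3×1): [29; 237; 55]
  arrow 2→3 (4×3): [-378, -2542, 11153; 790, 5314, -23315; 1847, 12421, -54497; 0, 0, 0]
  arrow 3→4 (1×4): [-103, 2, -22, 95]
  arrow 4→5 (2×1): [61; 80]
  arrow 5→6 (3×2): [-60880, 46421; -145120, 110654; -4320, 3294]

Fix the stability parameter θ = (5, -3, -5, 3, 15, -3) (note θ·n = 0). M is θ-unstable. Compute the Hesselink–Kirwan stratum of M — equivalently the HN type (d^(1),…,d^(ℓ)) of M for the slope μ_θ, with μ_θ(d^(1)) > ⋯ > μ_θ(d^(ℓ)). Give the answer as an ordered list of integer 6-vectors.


Via rank(M_{q-1}∘⋯∘M_p): M ≅ I[1,5], I[2,2], I[2,3], I[3,3]^2, I[5,6], I[6,6]^2.
μ_θ-semistable layers: μ^(1)=15; μ^(2)=6; μ^(3)=3; μ^(4)=-1; μ^(5)=-3; μ^(6)=-4; μ^(7)=-5

((0, 0, 0, 0, 1, 0); (0, 0, 0, 0, 1, 1); (0, 0, 0, 1, 0, 0); (1, 1, 1, 0, 0, 0); (0, 1, 0, 0, 0, 2); (0, 1, 1, 0, 0, 0); (0, 0, 2, 0, 0, 0))


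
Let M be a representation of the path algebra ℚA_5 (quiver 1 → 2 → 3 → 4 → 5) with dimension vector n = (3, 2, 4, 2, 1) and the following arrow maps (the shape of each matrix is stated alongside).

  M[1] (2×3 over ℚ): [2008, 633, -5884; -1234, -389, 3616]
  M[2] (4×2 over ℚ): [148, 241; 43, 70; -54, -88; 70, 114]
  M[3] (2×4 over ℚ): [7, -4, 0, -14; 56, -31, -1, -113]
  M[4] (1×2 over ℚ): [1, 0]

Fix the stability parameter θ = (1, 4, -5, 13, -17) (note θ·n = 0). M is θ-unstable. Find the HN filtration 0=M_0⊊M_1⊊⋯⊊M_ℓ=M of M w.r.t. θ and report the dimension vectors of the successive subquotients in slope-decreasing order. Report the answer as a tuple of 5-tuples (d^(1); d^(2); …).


Via rank(M_{q-1}∘⋯∘M_p): M ≅ I[1,1], I[1,4], I[1,5], I[3,3]^2.
μ_θ-semistable layers: μ^(1)=13; μ^(2)=1; μ^(3)=0; μ^(4)=-4/5; μ^(5)=-5

((0, 0, 0, 1, 0); (1, 0, 0, 0, 0); (1, 1, 1, 0, 0); (1, 1, 1, 1, 1); (0, 0, 2, 0, 0))


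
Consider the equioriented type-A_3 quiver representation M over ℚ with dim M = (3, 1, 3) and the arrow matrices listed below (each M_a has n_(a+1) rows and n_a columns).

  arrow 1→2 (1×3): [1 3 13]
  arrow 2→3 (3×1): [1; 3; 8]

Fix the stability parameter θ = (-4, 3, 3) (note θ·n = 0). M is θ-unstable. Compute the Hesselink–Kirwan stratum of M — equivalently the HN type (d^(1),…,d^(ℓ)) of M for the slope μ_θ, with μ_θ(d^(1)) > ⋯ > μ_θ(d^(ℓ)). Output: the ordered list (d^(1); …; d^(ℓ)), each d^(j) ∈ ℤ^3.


Interval decomposition of M: I[1,1]^2, I[1,3], I[3,3]^2.
HN type (ℓ=2): μ^(1)=3; μ^(2)=-4

((0, 1, 3); (3, 0, 0))


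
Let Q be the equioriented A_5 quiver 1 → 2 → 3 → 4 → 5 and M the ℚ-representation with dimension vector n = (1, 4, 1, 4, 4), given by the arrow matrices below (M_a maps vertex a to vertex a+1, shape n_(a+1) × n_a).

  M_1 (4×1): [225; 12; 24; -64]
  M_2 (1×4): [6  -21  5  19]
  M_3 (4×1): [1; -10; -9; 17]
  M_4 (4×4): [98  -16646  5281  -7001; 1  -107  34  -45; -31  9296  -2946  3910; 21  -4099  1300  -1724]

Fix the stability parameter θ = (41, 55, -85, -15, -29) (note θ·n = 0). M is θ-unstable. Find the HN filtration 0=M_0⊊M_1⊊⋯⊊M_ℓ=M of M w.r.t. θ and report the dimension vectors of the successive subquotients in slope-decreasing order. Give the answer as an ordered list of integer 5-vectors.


Via rank(M_{q-1}∘⋯∘M_p): M ≅ I[1,5], I[2,2]^3, I[4,5]^3.
μ_θ-semistable layers: μ^(1)=55; μ^(2)=-33/5; μ^(3)=-22

((0, 3, 0, 0, 0); (1, 1, 1, 1, 1); (0, 0, 0, 3, 3))


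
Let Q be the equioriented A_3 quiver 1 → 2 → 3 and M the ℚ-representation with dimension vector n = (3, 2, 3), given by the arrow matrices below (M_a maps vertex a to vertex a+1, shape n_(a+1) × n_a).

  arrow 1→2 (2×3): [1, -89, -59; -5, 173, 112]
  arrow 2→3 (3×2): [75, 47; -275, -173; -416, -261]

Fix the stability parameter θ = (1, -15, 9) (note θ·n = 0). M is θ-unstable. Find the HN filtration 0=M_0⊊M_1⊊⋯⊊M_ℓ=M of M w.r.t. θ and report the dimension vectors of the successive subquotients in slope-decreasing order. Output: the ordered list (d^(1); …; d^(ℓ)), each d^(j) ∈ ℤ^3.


Via rank(M_{q-1}∘⋯∘M_p): M ≅ I[1,1], I[1,3]^2, I[3,3].
μ_θ-semistable layers: μ^(1)=9; μ^(2)=1; μ^(3)=-7

((0, 0, 3); (1, 0, 0); (2, 2, 0))


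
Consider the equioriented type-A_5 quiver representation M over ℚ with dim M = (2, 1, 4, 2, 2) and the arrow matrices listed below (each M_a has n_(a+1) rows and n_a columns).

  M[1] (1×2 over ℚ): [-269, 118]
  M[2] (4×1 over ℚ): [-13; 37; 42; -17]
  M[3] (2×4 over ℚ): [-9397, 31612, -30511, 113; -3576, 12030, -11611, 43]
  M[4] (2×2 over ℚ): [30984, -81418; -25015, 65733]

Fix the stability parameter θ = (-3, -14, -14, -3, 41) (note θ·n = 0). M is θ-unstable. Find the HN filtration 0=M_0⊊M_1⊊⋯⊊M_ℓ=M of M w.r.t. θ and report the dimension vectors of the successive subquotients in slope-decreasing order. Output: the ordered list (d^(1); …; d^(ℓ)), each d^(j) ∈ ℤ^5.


Barcode: M ≅ I[1,1], I[1,5], I[3,3]^2, I[3,5]. HN layers by μ_θ (4 steps, strictly decreasing):
  μ^(1)=41; μ^(2)=-3; μ^(3)=-31/3; μ^(4)=-14

((0, 0, 0, 0, 2); (1, 0, 0, 2, 0); (1, 1, 1, 0, 0); (0, 0, 3, 0, 0))


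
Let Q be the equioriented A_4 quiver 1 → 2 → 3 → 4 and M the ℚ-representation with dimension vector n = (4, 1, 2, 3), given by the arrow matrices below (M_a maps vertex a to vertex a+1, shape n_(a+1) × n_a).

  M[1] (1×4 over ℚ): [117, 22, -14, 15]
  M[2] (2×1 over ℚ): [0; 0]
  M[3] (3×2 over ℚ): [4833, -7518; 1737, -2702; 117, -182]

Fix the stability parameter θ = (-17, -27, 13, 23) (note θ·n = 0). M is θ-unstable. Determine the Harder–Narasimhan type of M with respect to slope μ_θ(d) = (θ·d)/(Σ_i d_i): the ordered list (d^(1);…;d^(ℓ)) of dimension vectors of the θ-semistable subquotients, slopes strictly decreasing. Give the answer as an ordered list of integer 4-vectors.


Interval decomposition of M: I[1,1]^3, I[1,2], I[3,3], I[3,4], I[4,4]^2.
HN type (ℓ=4): μ^(1)=23; μ^(2)=13; μ^(3)=-17; μ^(4)=-22

((0, 0, 0, 3); (0, 0, 2, 0); (3, 0, 0, 0); (1, 1, 0, 0))


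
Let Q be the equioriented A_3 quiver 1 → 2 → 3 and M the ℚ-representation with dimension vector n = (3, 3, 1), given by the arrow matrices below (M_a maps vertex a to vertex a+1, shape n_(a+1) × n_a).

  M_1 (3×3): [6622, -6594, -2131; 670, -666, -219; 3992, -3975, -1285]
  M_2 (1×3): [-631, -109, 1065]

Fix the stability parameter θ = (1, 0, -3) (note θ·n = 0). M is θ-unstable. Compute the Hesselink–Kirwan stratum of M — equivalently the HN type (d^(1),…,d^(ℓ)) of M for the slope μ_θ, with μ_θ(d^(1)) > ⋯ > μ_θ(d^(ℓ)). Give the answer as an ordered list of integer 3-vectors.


Barcode: M ≅ I[1,1], I[1,2], I[1,3], I[2,2]. HN layers by μ_θ (4 steps, strictly decreasing):
  μ^(1)=1; μ^(2)=1/2; μ^(3)=0; μ^(4)=-2/3

((1, 0, 0); (1, 1, 0); (0, 1, 0); (1, 1, 1))


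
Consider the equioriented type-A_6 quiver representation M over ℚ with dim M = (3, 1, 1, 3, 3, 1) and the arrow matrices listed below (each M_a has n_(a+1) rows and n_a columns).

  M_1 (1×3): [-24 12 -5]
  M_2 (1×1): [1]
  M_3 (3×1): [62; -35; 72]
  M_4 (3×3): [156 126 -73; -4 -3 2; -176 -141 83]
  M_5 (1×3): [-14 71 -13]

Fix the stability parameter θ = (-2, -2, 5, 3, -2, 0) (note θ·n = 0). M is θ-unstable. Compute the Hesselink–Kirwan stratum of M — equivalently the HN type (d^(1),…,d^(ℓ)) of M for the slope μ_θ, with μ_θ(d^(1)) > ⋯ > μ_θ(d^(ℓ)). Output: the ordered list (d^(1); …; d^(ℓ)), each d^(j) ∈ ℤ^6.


Via rank(M_{q-1}∘⋯∘M_p): M ≅ I[1,1]^2, I[1,5], I[4,4], I[4,6], I[5,5].
μ_θ-semistable layers: μ^(1)=3; μ^(2)=2; μ^(3)=1/3; μ^(4)=-2

((0, 0, 0, 1, 0, 0); (0, 0, 1, 1, 1, 0); (0, 0, 0, 1, 1, 1); (3, 1, 0, 0, 1, 0))


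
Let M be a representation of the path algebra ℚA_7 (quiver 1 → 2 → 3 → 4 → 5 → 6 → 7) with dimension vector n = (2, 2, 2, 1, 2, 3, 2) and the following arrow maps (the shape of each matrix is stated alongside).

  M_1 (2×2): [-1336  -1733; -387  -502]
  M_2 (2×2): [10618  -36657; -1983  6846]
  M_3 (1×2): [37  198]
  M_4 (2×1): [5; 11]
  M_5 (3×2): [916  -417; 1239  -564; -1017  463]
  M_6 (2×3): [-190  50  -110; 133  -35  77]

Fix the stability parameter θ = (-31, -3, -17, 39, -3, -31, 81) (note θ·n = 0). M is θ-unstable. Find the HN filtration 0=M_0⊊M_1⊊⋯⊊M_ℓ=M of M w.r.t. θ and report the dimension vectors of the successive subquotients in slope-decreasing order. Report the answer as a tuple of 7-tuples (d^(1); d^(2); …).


Barcode: M ≅ I[1,3], I[1,6], I[5,7], I[6,6], I[7,7]. HN layers by μ_θ (5 steps, strictly decreasing):
  μ^(1)=81; μ^(2)=5/3; μ^(3)=-10; μ^(4)=-17; μ^(5)=-31

((0, 0, 0, 0, 0, 0, 2); (0, 0, 0, 1, 1, 1, 0); (0, 2, 2, 0, 0, 0, 0); (0, 0, 0, 0, 1, 1, 0); (2, 0, 0, 0, 0, 1, 0))


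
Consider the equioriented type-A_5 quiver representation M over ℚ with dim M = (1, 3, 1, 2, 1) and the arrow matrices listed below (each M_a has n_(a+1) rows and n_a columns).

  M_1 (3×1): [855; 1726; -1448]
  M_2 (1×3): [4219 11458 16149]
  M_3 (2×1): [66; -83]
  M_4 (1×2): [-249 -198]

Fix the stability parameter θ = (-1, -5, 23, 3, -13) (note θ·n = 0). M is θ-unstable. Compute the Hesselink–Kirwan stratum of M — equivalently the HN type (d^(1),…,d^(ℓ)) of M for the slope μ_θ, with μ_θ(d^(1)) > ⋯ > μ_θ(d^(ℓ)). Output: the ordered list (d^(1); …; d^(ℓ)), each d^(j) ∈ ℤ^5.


Interval decomposition of M: I[1,4], I[2,2]^2, I[4,5].
HN type (ℓ=3): μ^(1)=13; μ^(2)=-3; μ^(3)=-5

((0, 0, 1, 1, 0); (1, 1, 0, 0, 0); (0, 2, 0, 1, 1))


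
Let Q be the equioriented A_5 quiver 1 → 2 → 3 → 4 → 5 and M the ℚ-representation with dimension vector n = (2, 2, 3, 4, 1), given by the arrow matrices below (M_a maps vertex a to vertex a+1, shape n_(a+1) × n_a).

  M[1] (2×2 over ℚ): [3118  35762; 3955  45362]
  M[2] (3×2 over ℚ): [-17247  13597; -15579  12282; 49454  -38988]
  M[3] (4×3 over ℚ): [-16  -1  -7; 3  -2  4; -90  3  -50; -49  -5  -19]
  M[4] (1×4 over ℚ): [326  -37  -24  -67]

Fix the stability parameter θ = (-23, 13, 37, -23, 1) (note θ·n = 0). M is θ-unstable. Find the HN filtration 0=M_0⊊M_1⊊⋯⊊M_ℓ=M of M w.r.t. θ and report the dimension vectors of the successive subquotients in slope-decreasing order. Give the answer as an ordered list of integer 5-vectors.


Interval decomposition of M: I[1,4], I[1,5], I[3,4], I[4,4].
HN type (ℓ=3): μ^(1)=9; μ^(2)=7; μ^(3)=-23

((0, 1, 1, 1, 0); (0, 1, 2, 2, 1); (2, 0, 0, 1, 0))


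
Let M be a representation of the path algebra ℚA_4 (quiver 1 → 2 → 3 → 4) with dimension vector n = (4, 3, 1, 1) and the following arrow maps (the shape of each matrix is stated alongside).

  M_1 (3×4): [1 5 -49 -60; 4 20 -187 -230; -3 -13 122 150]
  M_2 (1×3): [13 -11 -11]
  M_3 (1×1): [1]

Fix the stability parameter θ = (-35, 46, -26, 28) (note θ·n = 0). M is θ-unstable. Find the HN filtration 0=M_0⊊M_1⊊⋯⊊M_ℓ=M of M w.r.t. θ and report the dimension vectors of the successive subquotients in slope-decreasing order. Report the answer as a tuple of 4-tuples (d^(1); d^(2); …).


Interval decomposition of M: I[1,1], I[1,2]^2, I[1,4].
HN type (ℓ=4): μ^(1)=46; μ^(2)=28; μ^(3)=10; μ^(4)=-35

((0, 2, 0, 0); (0, 0, 0, 1); (0, 1, 1, 0); (4, 0, 0, 0))


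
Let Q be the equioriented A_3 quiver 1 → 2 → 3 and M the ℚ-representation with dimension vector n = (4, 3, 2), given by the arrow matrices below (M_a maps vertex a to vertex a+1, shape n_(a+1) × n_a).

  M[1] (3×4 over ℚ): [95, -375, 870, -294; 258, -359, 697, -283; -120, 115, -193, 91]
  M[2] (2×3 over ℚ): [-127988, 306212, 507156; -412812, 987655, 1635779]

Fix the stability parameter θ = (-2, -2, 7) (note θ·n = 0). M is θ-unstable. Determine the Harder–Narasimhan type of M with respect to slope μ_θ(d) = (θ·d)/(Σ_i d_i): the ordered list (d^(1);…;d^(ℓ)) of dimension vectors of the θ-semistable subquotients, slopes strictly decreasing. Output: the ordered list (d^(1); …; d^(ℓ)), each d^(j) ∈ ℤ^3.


Via rank(M_{q-1}∘⋯∘M_p): M ≅ I[1,1], I[1,2], I[1,3]^2.
μ_θ-semistable layers: μ^(1)=7; μ^(2)=-2

((0, 0, 2); (4, 3, 0))


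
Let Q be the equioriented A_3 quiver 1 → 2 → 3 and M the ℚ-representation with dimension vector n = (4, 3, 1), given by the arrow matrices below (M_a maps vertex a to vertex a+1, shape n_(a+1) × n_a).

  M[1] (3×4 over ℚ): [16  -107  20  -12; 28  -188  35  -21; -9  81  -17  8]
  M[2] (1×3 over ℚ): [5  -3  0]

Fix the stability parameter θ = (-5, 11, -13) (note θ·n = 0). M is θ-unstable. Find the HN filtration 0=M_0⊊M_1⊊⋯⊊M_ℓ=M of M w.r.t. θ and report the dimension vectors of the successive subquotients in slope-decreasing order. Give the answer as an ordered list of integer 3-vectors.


Via rank(M_{q-1}∘⋯∘M_p): M ≅ I[1,1], I[1,2]^2, I[1,3].
μ_θ-semistable layers: μ^(1)=11; μ^(2)=-1; μ^(3)=-5

((0, 2, 0); (0, 1, 1); (4, 0, 0))


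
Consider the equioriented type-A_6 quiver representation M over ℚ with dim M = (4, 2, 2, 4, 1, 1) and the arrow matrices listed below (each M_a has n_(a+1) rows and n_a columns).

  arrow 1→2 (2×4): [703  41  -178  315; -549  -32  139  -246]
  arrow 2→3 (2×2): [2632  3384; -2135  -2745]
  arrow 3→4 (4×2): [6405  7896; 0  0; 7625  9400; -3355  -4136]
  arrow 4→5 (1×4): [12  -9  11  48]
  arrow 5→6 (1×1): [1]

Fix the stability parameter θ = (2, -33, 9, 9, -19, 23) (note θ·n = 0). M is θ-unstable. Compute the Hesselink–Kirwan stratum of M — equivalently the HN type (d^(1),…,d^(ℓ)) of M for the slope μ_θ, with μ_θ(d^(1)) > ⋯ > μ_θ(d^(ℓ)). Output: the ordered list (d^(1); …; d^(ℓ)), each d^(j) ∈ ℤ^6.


Via rank(M_{q-1}∘⋯∘M_p): M ≅ I[1,1]^2, I[1,2], I[1,3], I[3,6], I[4,4]^3.
μ_θ-semistable layers: μ^(1)=23; μ^(2)=9; μ^(3)=2; μ^(4)=-1/3; μ^(5)=-31/2

((0, 0, 0, 0, 0, 1); (0, 0, 1, 3, 0, 0); (2, 0, 0, 0, 0, 0); (0, 0, 1, 1, 1, 0); (2, 2, 0, 0, 0, 0))


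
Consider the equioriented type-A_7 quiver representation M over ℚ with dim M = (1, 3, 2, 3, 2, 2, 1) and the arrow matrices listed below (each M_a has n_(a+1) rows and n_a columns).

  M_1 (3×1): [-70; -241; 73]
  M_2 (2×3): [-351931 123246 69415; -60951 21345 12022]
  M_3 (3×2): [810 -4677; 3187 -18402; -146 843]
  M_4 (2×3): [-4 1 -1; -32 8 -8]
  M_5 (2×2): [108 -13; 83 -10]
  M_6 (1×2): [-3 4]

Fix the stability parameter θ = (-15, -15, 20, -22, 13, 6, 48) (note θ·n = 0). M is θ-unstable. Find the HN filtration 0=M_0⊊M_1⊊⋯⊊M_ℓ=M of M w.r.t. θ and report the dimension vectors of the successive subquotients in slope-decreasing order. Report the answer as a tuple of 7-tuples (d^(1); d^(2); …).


Interval decomposition of M: I[1,4], I[2,2], I[2,6], I[4,4], I[5,7].
HN type (ℓ=5): μ^(1)=48; μ^(2)=19/2; μ^(3)=-1; μ^(4)=-15; μ^(5)=-22

((0, 0, 0, 0, 0, 0, 1); (0, 0, 0, 0, 2, 2, 0); (0, 0, 2, 2, 0, 0, 0); (1, 3, 0, 0, 0, 0, 0); (0, 0, 0, 1, 0, 0, 0))


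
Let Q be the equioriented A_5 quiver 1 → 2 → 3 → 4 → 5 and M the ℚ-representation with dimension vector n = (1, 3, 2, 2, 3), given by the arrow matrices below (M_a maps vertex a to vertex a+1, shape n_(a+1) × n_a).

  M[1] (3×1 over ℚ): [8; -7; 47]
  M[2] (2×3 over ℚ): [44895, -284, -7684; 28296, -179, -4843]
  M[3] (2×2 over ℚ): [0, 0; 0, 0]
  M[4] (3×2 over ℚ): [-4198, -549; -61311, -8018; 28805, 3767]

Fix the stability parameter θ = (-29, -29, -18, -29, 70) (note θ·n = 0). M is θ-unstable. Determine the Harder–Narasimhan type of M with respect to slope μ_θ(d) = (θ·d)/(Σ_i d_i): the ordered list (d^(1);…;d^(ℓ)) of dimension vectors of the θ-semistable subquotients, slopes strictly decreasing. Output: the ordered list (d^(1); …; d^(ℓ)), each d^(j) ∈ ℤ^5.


Interval decomposition of M: I[1,2], I[2,3]^2, I[4,5]^2, I[5,5].
HN type (ℓ=3): μ^(1)=70; μ^(2)=-18; μ^(3)=-29

((0, 0, 0, 0, 3); (0, 0, 2, 0, 0); (1, 3, 0, 2, 0))


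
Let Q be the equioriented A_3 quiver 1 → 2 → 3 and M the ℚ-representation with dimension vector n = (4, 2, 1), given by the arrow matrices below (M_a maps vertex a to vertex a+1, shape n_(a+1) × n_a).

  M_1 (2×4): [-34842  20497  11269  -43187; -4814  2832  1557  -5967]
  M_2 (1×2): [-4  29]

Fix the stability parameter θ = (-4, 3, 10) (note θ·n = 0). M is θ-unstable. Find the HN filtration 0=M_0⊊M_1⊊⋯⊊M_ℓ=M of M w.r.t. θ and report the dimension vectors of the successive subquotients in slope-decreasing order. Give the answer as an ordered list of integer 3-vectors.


Interval decomposition of M: I[1,1]^2, I[1,2], I[1,3].
HN type (ℓ=3): μ^(1)=10; μ^(2)=3; μ^(3)=-4

((0, 0, 1); (0, 2, 0); (4, 0, 0))
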